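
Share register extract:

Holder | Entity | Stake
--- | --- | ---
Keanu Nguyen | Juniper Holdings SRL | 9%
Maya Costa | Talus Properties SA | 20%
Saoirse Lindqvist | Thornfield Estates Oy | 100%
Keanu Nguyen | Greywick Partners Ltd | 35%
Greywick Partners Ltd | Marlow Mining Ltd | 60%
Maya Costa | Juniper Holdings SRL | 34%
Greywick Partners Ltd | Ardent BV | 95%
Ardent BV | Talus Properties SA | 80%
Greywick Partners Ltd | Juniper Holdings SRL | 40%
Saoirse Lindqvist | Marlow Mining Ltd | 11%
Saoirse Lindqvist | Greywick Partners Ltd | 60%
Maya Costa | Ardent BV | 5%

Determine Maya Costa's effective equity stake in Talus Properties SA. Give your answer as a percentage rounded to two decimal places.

Maya reaches Talus along 2 paths.
Direct stake: 20% = 20%.
Via Ardent: 5% × 80% = 4%.
Total: 20% + 4% = 24%.
Rounded: 24.00%.

24.00%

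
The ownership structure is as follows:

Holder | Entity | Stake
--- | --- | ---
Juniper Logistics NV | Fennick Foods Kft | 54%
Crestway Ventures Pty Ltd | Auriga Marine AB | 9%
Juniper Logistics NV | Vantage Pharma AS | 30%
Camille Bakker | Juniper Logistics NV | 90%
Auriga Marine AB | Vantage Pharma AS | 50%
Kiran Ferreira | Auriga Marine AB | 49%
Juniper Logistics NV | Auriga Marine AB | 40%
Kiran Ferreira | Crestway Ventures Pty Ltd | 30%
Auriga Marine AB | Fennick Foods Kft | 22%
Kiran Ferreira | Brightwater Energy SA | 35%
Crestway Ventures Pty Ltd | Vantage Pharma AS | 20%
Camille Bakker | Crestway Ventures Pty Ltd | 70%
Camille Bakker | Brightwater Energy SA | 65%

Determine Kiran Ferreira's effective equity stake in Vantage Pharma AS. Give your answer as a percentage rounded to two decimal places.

Kiran reaches Vantage along 3 paths.
Via Crestway → Auriga: 30% × 9% × 50% = 1.35%.
Via Auriga: 49% × 50% = 24.5%.
Via Crestway: 30% × 20% = 6%.
Total: 1.35% + 24.5% + 6% = 31.85%.

31.85%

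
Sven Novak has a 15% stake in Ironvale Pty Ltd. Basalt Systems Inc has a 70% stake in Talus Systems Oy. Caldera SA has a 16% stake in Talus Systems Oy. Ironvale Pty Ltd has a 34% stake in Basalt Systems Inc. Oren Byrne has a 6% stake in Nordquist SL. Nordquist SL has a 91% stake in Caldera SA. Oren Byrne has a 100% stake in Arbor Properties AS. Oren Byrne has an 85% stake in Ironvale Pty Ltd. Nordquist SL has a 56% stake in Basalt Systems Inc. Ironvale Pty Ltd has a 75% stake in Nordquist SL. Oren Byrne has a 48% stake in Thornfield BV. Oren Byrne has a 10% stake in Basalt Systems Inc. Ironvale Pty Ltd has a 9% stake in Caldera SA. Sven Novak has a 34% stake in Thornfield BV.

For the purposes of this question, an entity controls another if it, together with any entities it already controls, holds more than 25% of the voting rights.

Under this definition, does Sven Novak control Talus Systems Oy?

Sven holds 34% of Thornfield, so Sven controls Thornfield.
Neither Sven nor any entity Sven controls holds any voting interest in Talus.
So Sven does not control Talus.

No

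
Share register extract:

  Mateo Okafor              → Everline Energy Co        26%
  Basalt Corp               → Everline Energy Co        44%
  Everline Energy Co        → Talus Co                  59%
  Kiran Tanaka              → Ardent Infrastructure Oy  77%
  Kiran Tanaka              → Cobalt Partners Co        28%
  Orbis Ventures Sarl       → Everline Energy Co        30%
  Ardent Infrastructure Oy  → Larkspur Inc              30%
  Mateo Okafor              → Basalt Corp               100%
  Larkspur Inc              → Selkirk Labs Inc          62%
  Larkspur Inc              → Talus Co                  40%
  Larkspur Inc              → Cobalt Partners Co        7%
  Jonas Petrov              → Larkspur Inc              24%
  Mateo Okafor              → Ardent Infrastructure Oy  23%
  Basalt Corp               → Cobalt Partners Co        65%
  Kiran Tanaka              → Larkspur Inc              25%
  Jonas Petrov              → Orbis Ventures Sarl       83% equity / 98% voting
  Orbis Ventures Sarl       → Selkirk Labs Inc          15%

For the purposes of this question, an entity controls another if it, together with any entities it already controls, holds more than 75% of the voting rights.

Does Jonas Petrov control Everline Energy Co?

Jonas holds 98% of Orbis, so Jonas controls Orbis.
In Everline, Jonas's side holds only 30%, not > 75%.
So Jonas does not control Everline.

No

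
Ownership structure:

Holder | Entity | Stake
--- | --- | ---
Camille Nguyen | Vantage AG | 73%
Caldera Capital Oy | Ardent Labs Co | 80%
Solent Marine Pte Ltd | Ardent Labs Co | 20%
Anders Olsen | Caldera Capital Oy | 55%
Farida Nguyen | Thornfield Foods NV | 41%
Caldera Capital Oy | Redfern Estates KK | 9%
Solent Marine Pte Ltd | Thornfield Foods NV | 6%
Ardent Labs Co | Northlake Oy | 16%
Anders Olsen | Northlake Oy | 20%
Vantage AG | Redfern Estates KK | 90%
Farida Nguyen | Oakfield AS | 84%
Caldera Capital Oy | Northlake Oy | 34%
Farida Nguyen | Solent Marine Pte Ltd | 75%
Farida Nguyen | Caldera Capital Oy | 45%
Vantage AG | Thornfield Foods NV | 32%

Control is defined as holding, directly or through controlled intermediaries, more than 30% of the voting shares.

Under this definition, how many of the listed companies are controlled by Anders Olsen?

3

Anders holds 55% of Caldera, so Anders controls Caldera.
Caldera holds 80% of Ardent, so Anders controls Ardent.
Ardent and Caldera and Anders together hold 16% + 34% + 20% = 70% of Northlake, so Anders controls Northlake.
No other company's threshold is met.
Anders controls 3 companies.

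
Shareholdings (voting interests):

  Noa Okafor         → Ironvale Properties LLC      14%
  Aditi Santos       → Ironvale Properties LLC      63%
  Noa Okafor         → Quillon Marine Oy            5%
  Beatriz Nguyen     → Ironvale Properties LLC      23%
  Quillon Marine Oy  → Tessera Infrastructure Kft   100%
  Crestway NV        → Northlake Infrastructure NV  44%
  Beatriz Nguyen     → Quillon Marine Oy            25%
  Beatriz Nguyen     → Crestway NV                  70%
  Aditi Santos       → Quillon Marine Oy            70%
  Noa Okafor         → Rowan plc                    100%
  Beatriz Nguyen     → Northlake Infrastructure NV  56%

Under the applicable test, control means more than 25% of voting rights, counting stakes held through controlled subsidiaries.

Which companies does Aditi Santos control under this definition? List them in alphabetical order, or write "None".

Ironvale Properties LLC, Quillon Marine Oy, Tessera Infrastructure Kft

Aditi holds 70% of Quillon, so Aditi controls Quillon.
Aditi holds 63% of Ironvale, so Aditi controls Ironvale.
Quillon holds 100% of Tessera, so Aditi controls Tessera.
No other company's threshold is met.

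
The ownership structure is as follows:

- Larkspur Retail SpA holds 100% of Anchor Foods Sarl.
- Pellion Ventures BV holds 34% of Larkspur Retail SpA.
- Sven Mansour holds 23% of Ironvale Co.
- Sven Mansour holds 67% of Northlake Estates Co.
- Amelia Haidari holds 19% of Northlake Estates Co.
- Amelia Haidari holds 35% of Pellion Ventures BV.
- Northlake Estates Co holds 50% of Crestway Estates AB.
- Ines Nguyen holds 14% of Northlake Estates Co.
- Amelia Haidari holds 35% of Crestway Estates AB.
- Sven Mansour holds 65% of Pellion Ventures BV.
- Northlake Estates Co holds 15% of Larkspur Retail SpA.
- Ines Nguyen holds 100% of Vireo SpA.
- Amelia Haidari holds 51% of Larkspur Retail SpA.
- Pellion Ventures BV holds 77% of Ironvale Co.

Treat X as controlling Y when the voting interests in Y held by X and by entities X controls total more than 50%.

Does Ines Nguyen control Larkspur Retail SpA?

No

Ines holds 100% of Vireo, so Ines controls Vireo.
Neither Ines nor any entity Ines controls holds any voting interest in Larkspur.
So Ines does not control Larkspur.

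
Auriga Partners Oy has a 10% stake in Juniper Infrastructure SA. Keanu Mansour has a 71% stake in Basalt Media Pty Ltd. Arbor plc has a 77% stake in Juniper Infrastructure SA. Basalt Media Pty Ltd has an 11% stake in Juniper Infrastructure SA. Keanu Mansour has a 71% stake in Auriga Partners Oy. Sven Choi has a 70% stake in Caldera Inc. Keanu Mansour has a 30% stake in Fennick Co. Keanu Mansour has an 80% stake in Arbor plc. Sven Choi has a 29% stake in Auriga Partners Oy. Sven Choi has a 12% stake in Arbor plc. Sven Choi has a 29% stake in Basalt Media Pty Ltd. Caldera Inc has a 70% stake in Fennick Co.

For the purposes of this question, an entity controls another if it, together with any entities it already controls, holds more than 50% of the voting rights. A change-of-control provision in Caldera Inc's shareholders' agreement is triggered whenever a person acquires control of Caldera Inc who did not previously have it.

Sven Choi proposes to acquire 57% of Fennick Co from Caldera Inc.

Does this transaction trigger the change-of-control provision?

No

The purchase adds only to Sven's holdings (Caldera's stake shrinks), so Sven is the only person who could newly come to control Caldera.
Sven holds 70% of Caldera, so Sven controls Caldera.
So Sven already controls Caldera before the transaction.
After the purchase, Sven holds 57% of Fennick directly, and Caldera's stake falls to 13%.
Sven controlled Caldera already, so this is not a new person acquiring control; every other person's position is unchanged or reduced.
No new person acquires control, so the clause is not triggered.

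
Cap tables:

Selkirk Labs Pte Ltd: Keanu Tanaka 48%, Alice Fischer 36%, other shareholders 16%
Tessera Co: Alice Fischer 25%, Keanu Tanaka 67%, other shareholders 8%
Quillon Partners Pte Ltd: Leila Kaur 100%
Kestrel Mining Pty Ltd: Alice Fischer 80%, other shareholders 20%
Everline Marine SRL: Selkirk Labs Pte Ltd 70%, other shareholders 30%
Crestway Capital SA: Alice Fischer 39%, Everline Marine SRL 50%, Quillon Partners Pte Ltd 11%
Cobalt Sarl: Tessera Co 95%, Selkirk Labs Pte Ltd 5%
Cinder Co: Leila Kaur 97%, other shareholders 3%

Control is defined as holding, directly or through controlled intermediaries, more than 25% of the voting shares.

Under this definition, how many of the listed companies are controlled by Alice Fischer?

4

Alice holds 36% of Selkirk, so Alice controls Selkirk.
Alice holds 80% of Kestrel, so Alice controls Kestrel.
Selkirk holds 70% of Everline, so Alice controls Everline.
Alice and Everline together hold 39% + 50% = 89% of Crestway, so Alice controls Crestway.
No other company's threshold is met.
Alice controls 4 companies.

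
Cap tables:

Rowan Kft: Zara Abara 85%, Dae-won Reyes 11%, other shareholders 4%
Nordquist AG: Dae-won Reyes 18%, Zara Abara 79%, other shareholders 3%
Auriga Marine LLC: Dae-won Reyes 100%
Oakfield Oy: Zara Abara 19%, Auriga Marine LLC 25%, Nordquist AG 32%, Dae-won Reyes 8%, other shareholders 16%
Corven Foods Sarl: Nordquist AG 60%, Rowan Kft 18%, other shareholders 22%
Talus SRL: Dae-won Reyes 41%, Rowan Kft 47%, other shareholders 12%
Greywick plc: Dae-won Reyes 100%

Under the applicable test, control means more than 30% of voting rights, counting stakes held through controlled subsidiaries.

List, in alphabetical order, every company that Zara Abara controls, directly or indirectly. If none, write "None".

Corven Foods Sarl, Nordquist AG, Oakfield Oy, Rowan Kft, Talus SRL

Zara holds 85% of Rowan, so Zara controls Rowan.
Zara holds 79% of Nordquist, so Zara controls Nordquist.
Zara and Nordquist together hold 19% + 32% = 51% of Oakfield, so Zara controls Oakfield.
Nordquist and Rowan together hold 60% + 18% = 78% of Corven, so Zara controls Corven.
Rowan holds 47% of Talus, so Zara controls Talus.
No other company's threshold is met.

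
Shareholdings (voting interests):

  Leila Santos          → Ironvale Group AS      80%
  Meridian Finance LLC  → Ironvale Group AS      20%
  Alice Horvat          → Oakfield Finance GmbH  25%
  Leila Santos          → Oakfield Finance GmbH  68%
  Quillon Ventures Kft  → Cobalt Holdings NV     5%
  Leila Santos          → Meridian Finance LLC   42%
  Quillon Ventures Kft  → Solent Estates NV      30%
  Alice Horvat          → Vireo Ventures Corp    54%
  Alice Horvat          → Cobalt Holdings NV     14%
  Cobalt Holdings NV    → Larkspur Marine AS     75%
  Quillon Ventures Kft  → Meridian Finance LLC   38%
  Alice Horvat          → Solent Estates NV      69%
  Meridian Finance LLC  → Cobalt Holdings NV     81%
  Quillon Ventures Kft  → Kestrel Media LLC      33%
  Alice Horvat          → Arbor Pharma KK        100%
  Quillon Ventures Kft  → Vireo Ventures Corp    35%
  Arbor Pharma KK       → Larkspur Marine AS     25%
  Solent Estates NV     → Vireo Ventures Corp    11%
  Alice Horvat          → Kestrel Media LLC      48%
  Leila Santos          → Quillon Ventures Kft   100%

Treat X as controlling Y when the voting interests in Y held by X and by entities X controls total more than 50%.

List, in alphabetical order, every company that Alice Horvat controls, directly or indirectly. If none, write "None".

Arbor Pharma KK, Solent Estates NV, Vireo Ventures Corp

Alice holds 69% of Solent, so Alice controls Solent.
Alice holds 100% of Arbor, so Alice controls Arbor.
Solent and Alice together hold 11% + 54% = 65% of Vireo, so Alice controls Vireo.
No other company's threshold is met.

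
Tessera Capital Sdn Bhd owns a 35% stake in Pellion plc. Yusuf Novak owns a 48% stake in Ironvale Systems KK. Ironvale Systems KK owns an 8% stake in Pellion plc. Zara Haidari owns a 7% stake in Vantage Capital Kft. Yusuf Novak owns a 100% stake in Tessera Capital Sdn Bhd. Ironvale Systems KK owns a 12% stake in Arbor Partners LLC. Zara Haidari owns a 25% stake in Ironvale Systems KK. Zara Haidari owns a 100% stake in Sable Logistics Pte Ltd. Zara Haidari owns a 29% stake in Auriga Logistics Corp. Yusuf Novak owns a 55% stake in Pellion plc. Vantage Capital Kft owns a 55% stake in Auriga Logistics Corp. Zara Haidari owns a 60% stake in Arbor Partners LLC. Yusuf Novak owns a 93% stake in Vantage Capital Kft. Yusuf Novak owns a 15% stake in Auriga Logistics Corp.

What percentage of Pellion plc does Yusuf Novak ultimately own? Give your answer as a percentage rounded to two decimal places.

Yusuf reaches Pellion along 3 paths.
Via Ironvale: 48% × 8% = 3.84%.
Direct stake: 55% = 55%.
Via Tessera: 100% × 35% = 35%.
Total: 3.84% + 55% + 35% = 93.84%.

93.84%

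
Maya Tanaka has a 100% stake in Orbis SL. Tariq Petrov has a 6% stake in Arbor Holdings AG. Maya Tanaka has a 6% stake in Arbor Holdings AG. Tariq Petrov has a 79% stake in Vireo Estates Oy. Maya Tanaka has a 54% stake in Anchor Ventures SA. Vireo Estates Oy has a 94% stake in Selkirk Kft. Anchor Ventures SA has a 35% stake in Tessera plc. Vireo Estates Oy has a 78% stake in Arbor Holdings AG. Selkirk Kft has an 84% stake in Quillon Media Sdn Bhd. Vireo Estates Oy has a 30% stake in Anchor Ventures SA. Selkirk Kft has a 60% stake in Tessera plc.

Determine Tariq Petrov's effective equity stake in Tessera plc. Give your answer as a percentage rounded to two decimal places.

Tariq reaches Tessera along 2 paths.
Via Vireo → Selkirk: 79% × 94% × 60% = 44.556%.
Via Vireo → Anchor: 79% × 30% × 35% = 8.295%.
Total: 44.556% + 8.295% = 52.851%.
Rounded: 52.85%.

52.85%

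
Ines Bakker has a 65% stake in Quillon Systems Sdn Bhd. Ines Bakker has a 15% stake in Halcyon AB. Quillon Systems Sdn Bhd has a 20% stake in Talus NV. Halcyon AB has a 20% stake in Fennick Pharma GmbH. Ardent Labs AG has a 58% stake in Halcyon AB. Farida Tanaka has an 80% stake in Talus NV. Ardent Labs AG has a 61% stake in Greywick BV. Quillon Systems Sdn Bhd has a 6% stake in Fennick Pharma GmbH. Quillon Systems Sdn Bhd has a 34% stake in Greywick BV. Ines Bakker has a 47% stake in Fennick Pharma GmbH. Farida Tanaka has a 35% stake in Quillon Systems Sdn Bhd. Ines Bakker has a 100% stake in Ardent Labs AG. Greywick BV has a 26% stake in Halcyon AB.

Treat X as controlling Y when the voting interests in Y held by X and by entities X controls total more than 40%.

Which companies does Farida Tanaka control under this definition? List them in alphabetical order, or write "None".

Talus NV

Farida holds 80% of Talus, so Farida controls Talus.
No other company's threshold is met.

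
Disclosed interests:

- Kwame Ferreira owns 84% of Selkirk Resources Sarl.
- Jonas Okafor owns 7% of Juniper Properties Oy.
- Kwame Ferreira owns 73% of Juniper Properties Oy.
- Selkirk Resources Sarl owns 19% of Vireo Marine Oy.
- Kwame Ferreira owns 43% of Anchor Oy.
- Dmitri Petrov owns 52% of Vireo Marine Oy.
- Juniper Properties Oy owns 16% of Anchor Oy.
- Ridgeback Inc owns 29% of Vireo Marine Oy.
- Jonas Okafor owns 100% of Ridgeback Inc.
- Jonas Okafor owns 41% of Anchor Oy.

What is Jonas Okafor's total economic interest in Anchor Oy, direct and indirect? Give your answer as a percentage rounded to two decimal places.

Jonas reaches Anchor along 2 paths.
Direct stake: 41% = 41%.
Via Juniper: 7% × 16% = 1.12%.
Total: 41% + 1.12% = 42.12%.

42.12%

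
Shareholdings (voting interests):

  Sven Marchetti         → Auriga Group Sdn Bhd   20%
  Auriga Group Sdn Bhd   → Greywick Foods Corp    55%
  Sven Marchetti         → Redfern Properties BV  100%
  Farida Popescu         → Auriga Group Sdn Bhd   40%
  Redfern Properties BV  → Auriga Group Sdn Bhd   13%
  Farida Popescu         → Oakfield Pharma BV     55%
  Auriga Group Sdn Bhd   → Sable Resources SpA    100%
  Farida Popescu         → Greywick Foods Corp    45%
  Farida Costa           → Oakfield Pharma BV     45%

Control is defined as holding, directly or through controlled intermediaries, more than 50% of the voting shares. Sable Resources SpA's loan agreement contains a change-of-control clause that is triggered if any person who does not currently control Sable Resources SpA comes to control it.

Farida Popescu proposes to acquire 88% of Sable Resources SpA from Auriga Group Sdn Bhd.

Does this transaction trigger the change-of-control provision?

The purchase adds only to Farida Popescu's holdings (Auriga's stake shrinks), so Farida Popescu is the only person who could newly come to control Sable.
Farida Popescu holds 55% of Oakfield, so Farida Popescu controls Oakfield.
Neither Farida Popescu nor any entity Farida Popescu controls holds any voting interest in Sable.
So before the transaction, Farida Popescu does not control Sable.
After the purchase, Farida Popescu holds 88% of Sable directly, and Auriga's stake falls to 12%.
Farida Popescu holds 88% of Sable, so Farida Popescu controls Sable.
Farida Popescu did not control Sable before and does after, so the clause is triggered.

Yes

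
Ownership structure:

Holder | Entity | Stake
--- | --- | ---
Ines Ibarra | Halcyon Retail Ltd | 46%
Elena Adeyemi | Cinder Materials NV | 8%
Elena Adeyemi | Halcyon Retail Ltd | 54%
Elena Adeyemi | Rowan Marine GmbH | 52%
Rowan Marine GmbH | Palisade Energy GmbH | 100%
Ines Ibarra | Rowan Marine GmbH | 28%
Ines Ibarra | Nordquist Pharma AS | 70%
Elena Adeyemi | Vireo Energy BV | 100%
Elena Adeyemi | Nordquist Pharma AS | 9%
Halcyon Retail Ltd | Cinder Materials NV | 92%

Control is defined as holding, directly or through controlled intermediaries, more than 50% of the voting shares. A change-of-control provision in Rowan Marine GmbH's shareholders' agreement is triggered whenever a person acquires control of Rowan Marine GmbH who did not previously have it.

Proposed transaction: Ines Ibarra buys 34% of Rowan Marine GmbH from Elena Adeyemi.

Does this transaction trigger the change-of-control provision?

The purchase adds only to Ines's holdings (Elena's stake shrinks), so Ines is the only person who could newly come to control Rowan.
Ines holds 70% of Nordquist, so Ines controls Nordquist.
In Rowan, Ines's side holds only 28%, not > 50%.
So before the transaction, Ines does not control Rowan.
After the purchase, Ines's direct stake in Rowan rises to 28% + 34% = 62%, and Elena's stake falls to 18%.
Ines holds 62% of Rowan, so Ines controls Rowan.
Ines did not control Rowan before and does after, so the clause is triggered.

Yes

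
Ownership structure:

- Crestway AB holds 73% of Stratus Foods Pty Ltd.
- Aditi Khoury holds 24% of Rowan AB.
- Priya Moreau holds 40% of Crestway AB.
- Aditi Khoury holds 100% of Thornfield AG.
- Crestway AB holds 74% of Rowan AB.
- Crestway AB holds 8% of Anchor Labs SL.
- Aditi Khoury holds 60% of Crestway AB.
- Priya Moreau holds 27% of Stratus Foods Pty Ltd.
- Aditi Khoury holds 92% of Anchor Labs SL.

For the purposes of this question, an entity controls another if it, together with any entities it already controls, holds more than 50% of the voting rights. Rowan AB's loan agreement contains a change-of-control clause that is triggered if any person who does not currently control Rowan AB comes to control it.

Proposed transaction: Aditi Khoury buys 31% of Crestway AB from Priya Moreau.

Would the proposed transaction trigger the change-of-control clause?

No

The purchase adds only to Aditi's holdings (Priya's stake shrinks), so Aditi is the only person who could newly come to control Rowan.
Aditi holds 60% of Crestway, so Aditi controls Crestway.
Aditi and Crestway together hold 24% + 74% = 98% of Rowan, so Aditi controls Rowan.
So Aditi already controls Rowan before the transaction.
After the purchase, Aditi's direct stake in Crestway rises to 60% + 31% = 91%, and Priya's stake falls to 9%.
Aditi controlled Rowan already, so this is not a new person acquiring control; every other person's position is unchanged or reduced.
No new person acquires control, so the clause is not triggered.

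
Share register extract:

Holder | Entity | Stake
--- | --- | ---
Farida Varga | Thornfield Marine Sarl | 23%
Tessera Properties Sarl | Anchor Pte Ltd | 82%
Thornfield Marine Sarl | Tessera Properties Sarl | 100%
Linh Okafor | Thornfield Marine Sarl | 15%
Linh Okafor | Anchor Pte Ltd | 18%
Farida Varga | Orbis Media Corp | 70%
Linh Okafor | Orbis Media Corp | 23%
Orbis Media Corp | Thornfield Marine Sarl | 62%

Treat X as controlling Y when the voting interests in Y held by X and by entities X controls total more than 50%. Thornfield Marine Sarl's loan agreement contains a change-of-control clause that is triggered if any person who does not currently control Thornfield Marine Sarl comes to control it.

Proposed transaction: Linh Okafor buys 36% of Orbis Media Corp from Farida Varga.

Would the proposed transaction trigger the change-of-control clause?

Yes

The purchase adds only to Linh's holdings (Farida's stake shrinks), so Linh is the only person who could newly come to control Thornfield.
Linh's largest direct stake is 23% in Orbis, which does not meet the threshold, so Linh controls no company.
In Thornfield, Linh's side holds only 15%, not > 50%.
So before the transaction, Linh does not control Thornfield.
After the purchase, Linh's direct stake in Orbis rises to 23% + 36% = 59%, and Farida's stake falls to 34%.
Linh holds 59% of Orbis, so Linh controls Orbis.
Linh and Orbis together hold 15% + 62% = 77% of Thornfield, so Linh controls Thornfield.
Linh did not control Thornfield before and does after, so the clause is triggered.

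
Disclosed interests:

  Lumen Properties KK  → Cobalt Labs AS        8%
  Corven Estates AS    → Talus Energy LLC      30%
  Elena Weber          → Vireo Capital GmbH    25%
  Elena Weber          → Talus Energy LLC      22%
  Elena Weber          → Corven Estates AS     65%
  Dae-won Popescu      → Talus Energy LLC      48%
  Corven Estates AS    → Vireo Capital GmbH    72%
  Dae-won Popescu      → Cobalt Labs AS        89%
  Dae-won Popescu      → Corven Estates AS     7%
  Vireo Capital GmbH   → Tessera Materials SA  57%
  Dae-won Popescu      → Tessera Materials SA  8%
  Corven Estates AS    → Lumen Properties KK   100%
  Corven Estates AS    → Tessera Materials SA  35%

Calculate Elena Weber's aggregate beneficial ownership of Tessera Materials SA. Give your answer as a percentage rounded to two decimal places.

Elena reaches Tessera along 3 paths.
Via Vireo: 25% × 57% = 14.25%.
Via Corven → Vireo: 65% × 72% × 57% = 26.676%.
Via Corven: 65% × 35% = 22.75%.
Total: 14.25% + 26.676% + 22.75% = 63.676%.
Rounded: 63.68%.

63.68%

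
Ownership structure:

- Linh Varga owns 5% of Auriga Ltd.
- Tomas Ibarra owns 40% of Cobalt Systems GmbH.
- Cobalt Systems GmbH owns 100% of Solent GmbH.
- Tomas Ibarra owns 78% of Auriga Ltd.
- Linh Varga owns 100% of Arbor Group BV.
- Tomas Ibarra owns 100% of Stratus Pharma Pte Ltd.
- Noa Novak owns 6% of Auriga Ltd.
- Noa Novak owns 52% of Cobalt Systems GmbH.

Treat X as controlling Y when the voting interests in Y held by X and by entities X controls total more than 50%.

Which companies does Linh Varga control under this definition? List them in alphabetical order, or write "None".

Linh holds 100% of Arbor, so Linh controls Arbor.
No other company's threshold is met.

Arbor Group BV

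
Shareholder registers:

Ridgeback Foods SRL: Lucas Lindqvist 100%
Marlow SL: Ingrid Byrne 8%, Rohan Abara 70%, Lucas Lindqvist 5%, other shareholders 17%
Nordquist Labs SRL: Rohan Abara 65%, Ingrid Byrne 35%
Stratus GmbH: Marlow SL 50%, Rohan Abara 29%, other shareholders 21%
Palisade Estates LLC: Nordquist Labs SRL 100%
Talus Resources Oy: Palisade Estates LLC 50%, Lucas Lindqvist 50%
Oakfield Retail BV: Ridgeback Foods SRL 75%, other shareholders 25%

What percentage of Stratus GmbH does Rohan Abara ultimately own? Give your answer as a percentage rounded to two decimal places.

64.00%

Rohan reaches Stratus along 2 paths.
Via Marlow: 70% × 50% = 35%.
Direct stake: 29% = 29%.
Total: 35% + 29% = 64%.
Rounded: 64.00%.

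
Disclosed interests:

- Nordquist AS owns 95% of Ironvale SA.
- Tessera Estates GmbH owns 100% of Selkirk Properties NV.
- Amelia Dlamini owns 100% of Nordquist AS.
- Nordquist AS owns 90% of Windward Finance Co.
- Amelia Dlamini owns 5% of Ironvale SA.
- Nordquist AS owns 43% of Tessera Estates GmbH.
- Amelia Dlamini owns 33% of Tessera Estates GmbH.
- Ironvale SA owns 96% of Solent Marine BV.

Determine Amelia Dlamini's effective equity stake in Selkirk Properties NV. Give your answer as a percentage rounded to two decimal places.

Amelia reaches Selkirk along 2 paths.
Via Nordquist → Tessera: 100% × 43% × 100% = 43%.
Via Tessera: 33% × 100% = 33%.
Total: 43% + 33% = 76%.
Rounded: 76.00%.

76.00%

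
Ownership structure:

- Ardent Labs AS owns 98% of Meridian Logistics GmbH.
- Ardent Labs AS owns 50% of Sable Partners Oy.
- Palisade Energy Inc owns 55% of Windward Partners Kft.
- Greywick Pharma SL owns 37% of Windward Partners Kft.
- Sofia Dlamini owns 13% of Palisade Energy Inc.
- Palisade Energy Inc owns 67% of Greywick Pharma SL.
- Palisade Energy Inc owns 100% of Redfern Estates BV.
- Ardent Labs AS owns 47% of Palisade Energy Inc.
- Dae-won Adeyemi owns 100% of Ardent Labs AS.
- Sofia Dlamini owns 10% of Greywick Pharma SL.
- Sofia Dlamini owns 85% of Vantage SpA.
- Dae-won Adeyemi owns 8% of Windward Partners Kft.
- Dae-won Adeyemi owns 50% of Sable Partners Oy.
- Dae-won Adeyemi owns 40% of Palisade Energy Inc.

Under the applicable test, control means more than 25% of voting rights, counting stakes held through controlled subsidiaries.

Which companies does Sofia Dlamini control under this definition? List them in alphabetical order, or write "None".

Vantage SpA

Sofia holds 85% of Vantage, so Sofia controls Vantage.
No other company's threshold is met.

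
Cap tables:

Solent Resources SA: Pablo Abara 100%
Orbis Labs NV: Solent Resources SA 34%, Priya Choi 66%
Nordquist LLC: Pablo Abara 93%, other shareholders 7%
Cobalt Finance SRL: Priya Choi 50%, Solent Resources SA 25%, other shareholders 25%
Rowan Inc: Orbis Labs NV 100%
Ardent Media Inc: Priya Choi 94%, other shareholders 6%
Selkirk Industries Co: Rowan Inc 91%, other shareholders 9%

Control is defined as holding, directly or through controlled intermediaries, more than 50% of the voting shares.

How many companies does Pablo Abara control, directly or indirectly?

2

Pablo holds 100% of Solent, so Pablo controls Solent.
Pablo holds 93% of Nordquist, so Pablo controls Nordquist.
No other company's threshold is met.
Pablo controls 2 companies.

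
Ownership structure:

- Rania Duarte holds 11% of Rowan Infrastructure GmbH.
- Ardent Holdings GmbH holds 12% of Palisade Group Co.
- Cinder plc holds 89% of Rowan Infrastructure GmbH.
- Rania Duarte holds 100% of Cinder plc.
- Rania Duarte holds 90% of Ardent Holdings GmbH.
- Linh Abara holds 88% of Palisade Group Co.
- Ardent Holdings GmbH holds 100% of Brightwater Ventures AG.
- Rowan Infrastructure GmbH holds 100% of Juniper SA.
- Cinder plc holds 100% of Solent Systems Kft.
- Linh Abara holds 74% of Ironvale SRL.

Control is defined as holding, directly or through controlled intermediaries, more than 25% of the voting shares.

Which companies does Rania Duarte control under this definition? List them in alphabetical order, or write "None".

Ardent Holdings GmbH, Brightwater Ventures AG, Cinder plc, Juniper SA, Rowan Infrastructure GmbH, Solent Systems Kft

Rania holds 90% of Ardent, so Rania controls Ardent.
Rania holds 100% of Cinder, so Rania controls Cinder.
Rania and Cinder together hold 11% + 89% = 100% of Rowan, so Rania controls Rowan.
Cinder holds 100% of Solent, so Rania controls Solent.
Rowan holds 100% of Juniper, so Rania controls Juniper.
Ardent holds 100% of Brightwater, so Rania controls Brightwater.
No other company's threshold is met.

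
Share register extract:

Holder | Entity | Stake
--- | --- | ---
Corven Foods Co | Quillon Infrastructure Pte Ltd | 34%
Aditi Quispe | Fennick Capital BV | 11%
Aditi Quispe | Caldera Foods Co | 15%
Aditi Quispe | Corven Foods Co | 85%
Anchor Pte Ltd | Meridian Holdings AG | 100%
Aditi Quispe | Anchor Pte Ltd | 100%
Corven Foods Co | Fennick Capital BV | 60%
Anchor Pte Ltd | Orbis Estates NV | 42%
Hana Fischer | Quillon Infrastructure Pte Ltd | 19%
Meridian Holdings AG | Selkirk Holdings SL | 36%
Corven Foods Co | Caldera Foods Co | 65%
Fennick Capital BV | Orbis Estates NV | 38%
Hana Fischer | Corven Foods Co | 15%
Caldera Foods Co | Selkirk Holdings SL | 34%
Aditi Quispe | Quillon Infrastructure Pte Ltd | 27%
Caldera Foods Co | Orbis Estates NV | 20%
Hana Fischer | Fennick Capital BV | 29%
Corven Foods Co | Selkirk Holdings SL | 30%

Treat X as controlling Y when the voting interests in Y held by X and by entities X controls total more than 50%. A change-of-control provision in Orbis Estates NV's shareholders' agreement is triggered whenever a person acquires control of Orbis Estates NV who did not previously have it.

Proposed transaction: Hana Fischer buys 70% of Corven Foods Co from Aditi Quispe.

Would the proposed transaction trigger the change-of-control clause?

The purchase adds only to Hana's holdings (Aditi's stake shrinks), so Hana is the only person who could newly come to control Orbis.
Hana's largest direct stake is 29% in Fennick, which does not meet the threshold, so Hana controls no company.
Neither Hana nor any entity Hana controls holds any voting interest in Orbis.
So before the transaction, Hana does not control Orbis.
After the purchase, Hana's direct stake in Corven rises to 15% + 70% = 85%, and Aditi's stake falls to 15%.
Hana holds 85% of Corven, so Hana controls Corven.
Corven holds 65% of Caldera, so Hana controls Caldera.
Hana and Corven together hold 29% + 60% = 89% of Fennick, so Hana controls Fennick.
Fennick and Caldera together hold 38% + 20% = 58% of Orbis, so Hana controls Orbis.
Hana did not control Orbis before and does after, so the clause is triggered.

Yes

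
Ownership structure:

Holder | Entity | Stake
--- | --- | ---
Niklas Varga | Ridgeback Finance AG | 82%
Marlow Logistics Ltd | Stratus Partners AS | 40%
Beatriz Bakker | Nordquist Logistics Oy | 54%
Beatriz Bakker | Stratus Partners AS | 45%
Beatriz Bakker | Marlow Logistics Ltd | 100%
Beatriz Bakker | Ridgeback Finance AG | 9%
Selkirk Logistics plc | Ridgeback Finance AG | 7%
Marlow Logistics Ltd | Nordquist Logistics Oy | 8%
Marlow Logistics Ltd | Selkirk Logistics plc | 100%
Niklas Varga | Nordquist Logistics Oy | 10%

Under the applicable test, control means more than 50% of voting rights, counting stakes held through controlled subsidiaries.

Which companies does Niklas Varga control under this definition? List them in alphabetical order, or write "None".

Niklas holds 82% of Ridgeback, so Niklas controls Ridgeback.
No other company's threshold is met.

Ridgeback Finance AG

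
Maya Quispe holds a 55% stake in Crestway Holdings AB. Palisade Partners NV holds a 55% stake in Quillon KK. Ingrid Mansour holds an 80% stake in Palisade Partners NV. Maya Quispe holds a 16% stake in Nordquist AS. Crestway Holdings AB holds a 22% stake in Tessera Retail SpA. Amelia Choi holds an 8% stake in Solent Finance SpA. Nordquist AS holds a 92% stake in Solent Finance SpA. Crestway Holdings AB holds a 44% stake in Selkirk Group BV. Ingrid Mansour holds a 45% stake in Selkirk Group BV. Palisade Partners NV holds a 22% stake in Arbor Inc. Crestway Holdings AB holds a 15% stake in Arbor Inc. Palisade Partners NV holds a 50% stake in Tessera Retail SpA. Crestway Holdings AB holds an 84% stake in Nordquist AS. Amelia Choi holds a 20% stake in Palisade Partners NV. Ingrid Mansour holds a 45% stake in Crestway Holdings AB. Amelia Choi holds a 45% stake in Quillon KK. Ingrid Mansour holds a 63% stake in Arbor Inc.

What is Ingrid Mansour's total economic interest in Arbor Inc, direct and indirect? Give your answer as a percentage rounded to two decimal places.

Ingrid reaches Arbor along 3 paths.
Via Crestway: 45% × 15% = 6.75%.
Direct stake: 63% = 63%.
Via Palisade: 80% × 22% = 17.6%.
Total: 6.75% + 63% + 17.6% = 87.35%.

87.35%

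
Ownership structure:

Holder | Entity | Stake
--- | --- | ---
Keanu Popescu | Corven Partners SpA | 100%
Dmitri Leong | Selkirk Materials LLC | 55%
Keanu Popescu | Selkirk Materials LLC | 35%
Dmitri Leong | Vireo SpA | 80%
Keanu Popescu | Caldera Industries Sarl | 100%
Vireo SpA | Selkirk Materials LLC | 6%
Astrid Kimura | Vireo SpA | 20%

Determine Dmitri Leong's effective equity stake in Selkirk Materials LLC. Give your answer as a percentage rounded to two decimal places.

59.80%

Dmitri reaches Selkirk along 2 paths.
Direct stake: 55% = 55%.
Via Vireo: 80% × 6% = 4.8%.
Total: 55% + 4.8% = 59.8%.
Rounded: 59.80%.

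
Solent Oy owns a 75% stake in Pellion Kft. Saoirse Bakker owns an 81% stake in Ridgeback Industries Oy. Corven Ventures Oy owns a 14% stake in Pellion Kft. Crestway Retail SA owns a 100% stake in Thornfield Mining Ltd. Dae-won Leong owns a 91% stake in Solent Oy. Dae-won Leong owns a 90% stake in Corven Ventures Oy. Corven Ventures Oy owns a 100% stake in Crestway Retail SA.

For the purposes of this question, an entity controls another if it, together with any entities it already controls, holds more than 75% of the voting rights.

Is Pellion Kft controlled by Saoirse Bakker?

Saoirse holds 81% of Ridgeback, so Saoirse controls Ridgeback.
Neither Saoirse nor any entity Saoirse controls holds any voting interest in Pellion.
So Saoirse does not control Pellion.

No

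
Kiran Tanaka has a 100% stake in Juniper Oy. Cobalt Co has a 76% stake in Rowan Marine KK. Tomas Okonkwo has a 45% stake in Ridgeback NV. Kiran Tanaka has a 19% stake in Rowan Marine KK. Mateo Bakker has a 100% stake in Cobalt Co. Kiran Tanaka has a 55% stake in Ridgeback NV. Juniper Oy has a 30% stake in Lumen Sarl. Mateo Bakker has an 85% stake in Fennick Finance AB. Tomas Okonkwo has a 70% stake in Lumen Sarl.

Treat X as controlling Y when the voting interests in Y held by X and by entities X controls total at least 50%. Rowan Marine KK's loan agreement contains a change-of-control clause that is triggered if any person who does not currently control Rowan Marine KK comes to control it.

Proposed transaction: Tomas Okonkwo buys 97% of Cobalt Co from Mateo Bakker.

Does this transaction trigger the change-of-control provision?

The purchase adds only to Tomas's holdings (Mateo's stake shrinks), so Tomas is the only person who could newly come to control Rowan.
Tomas holds 70% of Lumen, so Tomas controls Lumen.
Neither Tomas nor any entity Tomas controls holds any voting interest in Rowan.
So before the transaction, Tomas does not control Rowan.
After the purchase, Tomas holds 97% of Cobalt directly, and Mateo's stake falls to 3%.
Tomas holds 97% of Cobalt, so Tomas controls Cobalt.
Cobalt holds 76% of Rowan, so Tomas controls Rowan.
Tomas did not control Rowan before and does after, so the clause is triggered.

Yes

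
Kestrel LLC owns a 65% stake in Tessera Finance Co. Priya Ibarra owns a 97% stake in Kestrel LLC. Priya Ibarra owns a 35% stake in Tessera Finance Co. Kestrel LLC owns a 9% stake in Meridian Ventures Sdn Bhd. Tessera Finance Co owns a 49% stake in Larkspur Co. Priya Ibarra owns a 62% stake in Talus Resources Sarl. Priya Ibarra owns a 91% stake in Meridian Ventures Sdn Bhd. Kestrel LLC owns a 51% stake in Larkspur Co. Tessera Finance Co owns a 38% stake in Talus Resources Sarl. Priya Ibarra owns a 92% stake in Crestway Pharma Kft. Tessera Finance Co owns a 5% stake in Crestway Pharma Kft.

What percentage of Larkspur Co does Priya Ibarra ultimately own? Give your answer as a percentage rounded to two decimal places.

Priya reaches Larkspur along 3 paths.
Via Kestrel: 97% × 51% = 49.47%.
Via Kestrel → Tessera: 97% × 65% × 49% = 30.8945%.
Via Tessera: 35% × 49% = 17.15%.
Total: 49.47% + 30.8945% + 17.15% = 97.5145%.
Rounded: 97.51%.

97.51%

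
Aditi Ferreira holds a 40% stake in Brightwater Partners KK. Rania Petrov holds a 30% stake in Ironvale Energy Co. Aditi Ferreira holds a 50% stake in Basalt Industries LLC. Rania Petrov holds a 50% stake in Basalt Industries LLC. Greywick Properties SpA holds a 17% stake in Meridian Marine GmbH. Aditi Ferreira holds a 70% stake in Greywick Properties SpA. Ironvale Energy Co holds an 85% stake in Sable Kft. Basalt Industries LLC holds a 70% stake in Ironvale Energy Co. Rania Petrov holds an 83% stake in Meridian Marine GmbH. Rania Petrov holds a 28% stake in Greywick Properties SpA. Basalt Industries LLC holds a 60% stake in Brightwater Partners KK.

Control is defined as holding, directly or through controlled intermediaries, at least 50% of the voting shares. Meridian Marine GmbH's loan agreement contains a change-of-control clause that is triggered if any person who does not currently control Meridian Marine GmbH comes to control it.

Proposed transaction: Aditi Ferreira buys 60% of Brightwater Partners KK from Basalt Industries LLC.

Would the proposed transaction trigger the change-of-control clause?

The purchase adds only to Aditi's holdings (Basalt's stake shrinks), so Aditi is the only person who could newly come to control Meridian.
Aditi holds 50% of Basalt, so Aditi controls Basalt.
Aditi holds 70% of Greywick, so Aditi controls Greywick.
Basalt holds 70% of Ironvale, so Aditi controls Ironvale.
Basalt and Aditi together hold 60% + 40% = 100% of Brightwater, so Aditi controls Brightwater.
Ironvale holds 85% of Sable, so Aditi controls Sable.
In Meridian, Aditi's side holds only 17%, not ≥ 50%.
So before the transaction, Aditi does not control Meridian.
After the purchase, Aditi's direct stake in Brightwater rises to 40% + 60% = 100%, and Basalt's stake falls to 0%.
Aditi holds 100% of Brightwater, so Aditi controls Brightwater.
After the transaction, Aditi's side holds 17% of Meridian, not ≥ 50%, so Aditi still does not control Meridian.
No new person acquires control, so the clause is not triggered.

No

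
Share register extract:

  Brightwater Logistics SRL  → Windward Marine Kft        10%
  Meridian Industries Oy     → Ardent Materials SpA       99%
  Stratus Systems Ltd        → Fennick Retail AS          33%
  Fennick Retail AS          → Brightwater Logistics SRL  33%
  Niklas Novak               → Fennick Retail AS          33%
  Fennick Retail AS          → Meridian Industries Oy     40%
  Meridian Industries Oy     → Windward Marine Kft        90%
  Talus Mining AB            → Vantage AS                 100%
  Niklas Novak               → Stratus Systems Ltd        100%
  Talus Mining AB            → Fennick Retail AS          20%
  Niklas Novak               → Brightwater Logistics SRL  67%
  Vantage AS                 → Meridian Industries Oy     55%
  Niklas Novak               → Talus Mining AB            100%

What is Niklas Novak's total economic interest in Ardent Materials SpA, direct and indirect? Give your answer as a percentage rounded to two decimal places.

88.51%

Niklas reaches Ardent along 4 paths.
Via Talus → Vantage → Meridian: 100% × 100% × 55% × 99% = 54.45%.
Via Talus → Fennick → Meridian: 100% × 20% × 40% × 99% = 7.92%.
Via Stratus → Fennick → Meridian: 100% × 33% × 40% × 99% = 13.068%.
Via Fennick → Meridian: 33% × 40% × 99% = 13.068%.
Total: 54.45% + 7.92% + 13.068% + 13.068% = 88.506%.
Rounded: 88.51%.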